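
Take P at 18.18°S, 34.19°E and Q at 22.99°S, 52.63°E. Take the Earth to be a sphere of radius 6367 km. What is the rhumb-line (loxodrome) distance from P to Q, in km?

1991 km

Rhumb course C = atan2(Δλ, Δψ) with Δψ = ln[tan(π/4+φ₂/2)/tan(π/4+φ₁/2)] = -0.0897, Δλ = +0.3218 → C = 105.58°
d = R·|Δφ| / |cos C| = 6367·0.08395 / 0.26851 = 1991 km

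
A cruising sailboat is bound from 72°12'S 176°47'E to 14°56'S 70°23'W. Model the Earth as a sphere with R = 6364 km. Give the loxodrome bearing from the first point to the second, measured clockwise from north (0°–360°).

51.1°

Meridional parts: M(φ₁)=-1.8541, M(φ₂)=-0.2636 → ΔM = +1.5904;  Δλ = +1.9693 rad
tan C = Δλ / ΔM = +1.2382 → C = 51.08°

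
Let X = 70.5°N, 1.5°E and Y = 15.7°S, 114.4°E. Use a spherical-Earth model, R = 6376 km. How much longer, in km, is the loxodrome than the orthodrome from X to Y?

Great circle: cos σ = sin φ₁ sin φ₂ + cos φ₁ cos φ₂ cos Δλ,  σ = 1.9607 rad → d_gc = 12501.6 km
Rhumb line: Δψ = -2.0388, q = Δφ/Δψ = 0.7379, d_rh = R√(Δφ²+q²Δλ²) = 13340.7 km
Excess = 13340.7 − 12501.6 = 839.1 ≈ 839 km

839 km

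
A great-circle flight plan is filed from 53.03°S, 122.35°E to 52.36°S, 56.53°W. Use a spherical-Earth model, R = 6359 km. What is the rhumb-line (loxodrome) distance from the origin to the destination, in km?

12032 km

Δψ = ln[tan(π/4+φ₂/2)/tan(π/4+φ₁/2)] = +0.0193;  Δφ = +0.0117 rad,  Δλ = -3.1220 rad
q = Δφ/Δψ = 0.6060
d = R·√(Δφ² + q²Δλ²) = 6359·1.89213 = 12032 km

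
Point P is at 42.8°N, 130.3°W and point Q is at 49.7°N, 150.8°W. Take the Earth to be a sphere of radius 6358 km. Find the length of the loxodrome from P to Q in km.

Rhumb course C = atan2(Δλ, Δψ) with Δψ = ln[tan(π/4+φ₂/2)/tan(π/4+φ₁/2)] = +0.1745, Δλ = -0.3578 → C = 296.00°
d = R·|Δφ| / |cos C| = 6358·0.12043 / 0.43833 = 1747 km

1747 km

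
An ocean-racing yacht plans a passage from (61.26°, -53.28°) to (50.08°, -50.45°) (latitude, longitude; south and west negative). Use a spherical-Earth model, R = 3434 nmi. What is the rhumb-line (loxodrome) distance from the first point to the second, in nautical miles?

Δψ = ln[tan(π/4+φ₂/2)/tan(π/4+φ₁/2)] = -0.3489;  Δφ = -0.1951 rad,  Δλ = +0.0494 rad
q = Δφ/Δψ = 0.5592
d = R·√(Δφ² + q²Δλ²) = 3434·0.19707 = 677 nmi

677 nmi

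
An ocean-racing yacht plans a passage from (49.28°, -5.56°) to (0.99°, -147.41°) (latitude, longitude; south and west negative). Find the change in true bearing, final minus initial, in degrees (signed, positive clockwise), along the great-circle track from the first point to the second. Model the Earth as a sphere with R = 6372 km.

-106.8°

Initial bearing θ₁ = atan2(sin Δλ cos φ₂, cos φ₁ sin φ₂ − sin φ₁ cos φ₂ cos Δλ) = 314.51°
Final bearing θ₂ = (initial bearing from the destination back to the start) + 180° = 207.73°
Δθ = θ₂ − θ₁ = -106.8°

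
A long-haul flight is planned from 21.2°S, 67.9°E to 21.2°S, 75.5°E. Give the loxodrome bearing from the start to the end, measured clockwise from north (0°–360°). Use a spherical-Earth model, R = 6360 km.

Δψ = ln[tan(π/4+φ₂/2)/tan(π/4+φ₁/2)] = +0.0000
Δλ = +0.1326 rad (taken the short way round)
course = atan2(Δλ, Δψ) = 90.00°

90.0°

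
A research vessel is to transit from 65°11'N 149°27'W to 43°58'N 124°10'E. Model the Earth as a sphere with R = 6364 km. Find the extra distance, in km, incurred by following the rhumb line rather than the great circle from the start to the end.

Great circle: cos σ = sin φ₁ sin φ₂ + cos φ₁ cos φ₂ cos Δλ,  σ = 0.8643 rad → d_gc = 5500.29 km
Rhumb line: Δψ = -0.6580, q = Δφ/Δψ = 0.5628, d_rh = R√(Δφ²+q²Δλ²) = 5891.82 km
Excess = 5891.82 − 5500.29 = 391.53 ≈ 392 km

392 km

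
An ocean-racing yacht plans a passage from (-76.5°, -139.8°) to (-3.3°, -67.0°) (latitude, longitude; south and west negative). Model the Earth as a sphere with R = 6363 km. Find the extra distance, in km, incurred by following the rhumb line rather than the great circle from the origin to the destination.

332 km

Great circle: cos σ = sin φ₁ sin φ₂ + cos φ₁ cos φ₂ cos Δλ,  σ = 1.4456 rad → d_gc = 9198.2 km
Rhumb line: Δψ = +2.0764, q = Δφ/Δψ = 0.6153, d_rh = R√(Δφ²+q²Δλ²) = 9530.5 km
Excess = 9530.5 − 9198.2 = 332.3 ≈ 332 km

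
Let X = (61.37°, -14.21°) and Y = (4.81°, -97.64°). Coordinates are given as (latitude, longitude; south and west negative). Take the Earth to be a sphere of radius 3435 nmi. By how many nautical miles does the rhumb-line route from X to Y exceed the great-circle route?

Great circle: cos σ = sin φ₁ sin φ₂ + cos φ₁ cos φ₂ cos Δλ,  σ = 1.4422 rad → d_gc = 4954.0 nmi
Rhumb line: Δψ = -1.2818, q = Δφ/Δψ = 0.7702, d_rh = R√(Δφ²+q²Δλ²) = 5132.0 nmi
Excess = 5132.0 − 4954.0 = 178.0 ≈ 178 nmi

178 nmi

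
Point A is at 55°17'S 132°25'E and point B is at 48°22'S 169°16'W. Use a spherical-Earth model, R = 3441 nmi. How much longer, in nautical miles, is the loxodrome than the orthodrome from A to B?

61 nmi

Great circle: cos σ = sin φ₁ sin φ₂ + cos φ₁ cos φ₂ cos Δλ,  σ = 0.6214 rad → d_gc = 2138.1 nmi
Rhumb line: Δψ = +0.1958, q = Δφ/Δψ = 0.6165, d_rh = R√(Δφ²+q²Δλ²) = 2198.7 nmi
Excess = 2198.7 − 2138.1 = 60.6 ≈ 61 nmi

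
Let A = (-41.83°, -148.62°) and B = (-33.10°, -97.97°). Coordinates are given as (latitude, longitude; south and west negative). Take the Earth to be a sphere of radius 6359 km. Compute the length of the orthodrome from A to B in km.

Haversine: a = sin²(Δφ/2)+cos φ₁ cos φ₂ sin²(Δλ/2) = 0.12001;  σ = 2·atan2(√a,√(1−a))
σ = 40.537° → d = Rσ = 6359·0.70750 = 4499 km

4499 km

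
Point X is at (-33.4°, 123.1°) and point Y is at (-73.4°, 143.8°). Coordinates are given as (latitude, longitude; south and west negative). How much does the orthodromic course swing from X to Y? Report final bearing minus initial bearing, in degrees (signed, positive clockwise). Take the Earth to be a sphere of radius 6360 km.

At departure: θ₁ = atan2(sin Δλ cos φ₂, cos φ₁ sin φ₂ − sin φ₁ cos φ₂ cos Δλ) = 171.21°
At arrival: θ₂ = atan2(sin Δλ cos φ₁, −cos φ₂ sin φ₁ + sin φ₂ cos φ₁ cos Δλ) = 153.47°
Δθ = θ₂ − θ₁ = -17.7°

-17.7°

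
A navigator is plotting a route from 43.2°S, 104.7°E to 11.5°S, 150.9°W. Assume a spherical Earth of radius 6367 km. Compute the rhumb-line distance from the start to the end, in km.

10696 km

Rhumb course C = atan2(Δλ, Δψ) with Δψ = ln[tan(π/4+φ₂/2)/tan(π/4+φ₁/2)] = +0.6355, Δλ = +1.8221 → C = 70.77°
d = R·|Δφ| / |cos C| = 6367·0.55327 / 0.32934 = 10696 km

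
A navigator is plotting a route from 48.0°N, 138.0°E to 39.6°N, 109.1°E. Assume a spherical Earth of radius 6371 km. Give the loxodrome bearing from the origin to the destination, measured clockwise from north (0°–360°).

Meridional parts: M(φ₁)=+0.9575, M(φ₂)=+0.7538 → ΔM = -0.2036;  Δλ = -0.5044 rad
tan C = Δλ / ΔM = +2.4769 → C = 248.01°

248.0°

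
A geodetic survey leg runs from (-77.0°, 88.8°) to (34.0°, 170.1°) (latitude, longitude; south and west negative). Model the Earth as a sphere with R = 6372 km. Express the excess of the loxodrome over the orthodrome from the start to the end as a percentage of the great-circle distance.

Great circle: σ = 2.1137 rad → d_gc = Rσ = 13468.7 km
Rhumb: Δφ = +1.9373, Δλ = +1.4190, Δψ = +2.8038, q = Δφ/Δψ = 0.6910 → d_rh = R√(Δφ²+q²Δλ²) = 13835.4 km
Excess = (13835.4 − 13468.7) / 13468.7 = 366.7 / 13468.7 = 2.72% ≈ 2.7%

2.7%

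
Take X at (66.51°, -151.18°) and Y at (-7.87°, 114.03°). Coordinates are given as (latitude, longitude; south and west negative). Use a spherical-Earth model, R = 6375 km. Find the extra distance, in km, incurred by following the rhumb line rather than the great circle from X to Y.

Great circle: cos σ = sin φ₁ sin φ₂ + cos φ₁ cos φ₂ cos Δλ,  σ = 1.7300 rad → d_gc = 11028.9 km
Rhumb line: Δψ = -1.7084, q = Δφ/Δψ = 0.7599, d_rh = R√(Δφ²+q²Δλ²) = 11520.2 km
Excess = 11520.2 − 11028.9 = 491.3 ≈ 491 km

491 km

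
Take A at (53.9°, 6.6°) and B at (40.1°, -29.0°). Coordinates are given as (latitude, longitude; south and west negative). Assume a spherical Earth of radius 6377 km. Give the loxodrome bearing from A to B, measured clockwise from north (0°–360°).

240.2°

Meridional parts: M(φ₁)=+1.1212, M(φ₂)=+0.7652 → ΔM = -0.3560;  Δλ = -0.6213 rad
tan C = Δλ / ΔM = +1.7452 → C = 240.19°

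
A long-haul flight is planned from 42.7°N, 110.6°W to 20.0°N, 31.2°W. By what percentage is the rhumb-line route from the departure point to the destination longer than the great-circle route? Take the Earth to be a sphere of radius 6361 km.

2.6%

Great circle: σ = 1.2036 rad → d_gc = Rσ = 7656.2 km
Rhumb: Δφ = -0.3962, Δλ = +1.3858, Δψ = -0.4693, q = Δφ/Δψ = 0.8442 → d_rh = R√(Δφ²+q²Δλ²) = 7856.6 km
Excess = (7856.6 − 7656.2) / 7656.2 = 200.4 / 7656.2 = 2.62% ≈ 2.6%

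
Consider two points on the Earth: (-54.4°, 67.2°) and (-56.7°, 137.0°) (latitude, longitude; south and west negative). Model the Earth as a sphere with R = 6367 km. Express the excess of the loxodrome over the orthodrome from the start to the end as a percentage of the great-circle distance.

4.5%

Great circle: σ = 0.6601 rad → d_gc = Rσ = 4202.6 km
Rhumb: Δφ = -0.0401, Δλ = +1.2182, Δψ = -0.0710, q = Δφ/Δψ = 0.5655 → d_rh = R√(Δφ²+q²Δλ²) = 4393.7 km
Excess = (4393.7 − 4202.6) / 4202.6 = 191.1 / 4202.6 = 4.547% ≈ 4.5%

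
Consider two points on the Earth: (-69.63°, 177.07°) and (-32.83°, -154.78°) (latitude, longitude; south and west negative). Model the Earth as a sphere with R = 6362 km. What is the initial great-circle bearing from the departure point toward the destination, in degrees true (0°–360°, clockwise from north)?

θ = atan2( sin Δλ·cos φ₂ ,  cos φ₁ sin φ₂ − sin φ₁ cos φ₂ cos Δλ )
  = atan2(+0.3964, +0.5058) = 38.09°

38.1°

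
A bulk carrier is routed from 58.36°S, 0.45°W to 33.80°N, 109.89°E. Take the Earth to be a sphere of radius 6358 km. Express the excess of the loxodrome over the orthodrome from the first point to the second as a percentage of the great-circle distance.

2.3%

Great circle: σ = 2.2461 rad → d_gc = Rσ = 14280.7 km
Rhumb: Δφ = +1.6085, Δλ = +1.9258, Δψ = +1.8885, q = Δφ/Δψ = 0.8517 → d_rh = R√(Δφ²+q²Δλ²) = 14606.3 km
Excess = (14606.3 − 14280.7) / 14280.7 = 325.6 / 14280.7 = 2.28% ≈ 2.3%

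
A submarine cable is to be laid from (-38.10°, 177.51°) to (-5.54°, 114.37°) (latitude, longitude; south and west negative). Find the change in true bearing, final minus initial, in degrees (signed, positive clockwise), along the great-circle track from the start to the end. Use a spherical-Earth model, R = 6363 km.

Initial bearing θ₁ = atan2(sin Δλ cos φ₂, cos φ₁ sin φ₂ − sin φ₁ cos φ₂ cos Δλ) = 282.79°
Final bearing θ₂ = (initial bearing from the destination back to the start) + 180° = 309.55°
Δθ = θ₂ − θ₁ = +26.8°

+26.8°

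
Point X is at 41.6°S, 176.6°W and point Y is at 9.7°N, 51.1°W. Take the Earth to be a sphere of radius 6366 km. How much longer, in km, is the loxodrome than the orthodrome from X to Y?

447 km

Great circle: cos σ = sin φ₁ sin φ₂ + cos φ₁ cos φ₂ cos Δλ,  σ = 2.1411 rad → d_gc = 13630.4 km
Rhumb line: Δψ = +0.9699, q = Δφ/Δψ = 0.9231, d_rh = R√(Δφ²+q²Δλ²) = 14077.6 km
Excess = 14077.6 − 13630.4 = 447.2 ≈ 447 km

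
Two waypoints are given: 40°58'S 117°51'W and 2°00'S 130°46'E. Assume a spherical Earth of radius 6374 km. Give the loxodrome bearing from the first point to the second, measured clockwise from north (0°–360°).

291.1°

Meridional parts: M(φ₁)=-0.7851, M(φ₂)=-0.0349 → ΔM = +0.7502;  Δλ = -1.9440 rad
tan C = Δλ / ΔM = -2.5914 → C = 291.10°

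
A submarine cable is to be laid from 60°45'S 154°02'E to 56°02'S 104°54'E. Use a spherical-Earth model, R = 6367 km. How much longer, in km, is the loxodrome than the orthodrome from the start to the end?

Great circle: cos σ = sin φ₁ sin φ₂ + cos φ₁ cos φ₂ cos Δλ,  σ = 0.4459 rad → d_gc = 2838.8 km
Rhumb line: Δψ = +0.1573, q = Δφ/Δψ = 0.5232, d_rh = R√(Δφ²+q²Δλ²) = 2904.2 km
Excess = 2904.2 − 2838.8 = 65.4 ≈ 65 km

65 km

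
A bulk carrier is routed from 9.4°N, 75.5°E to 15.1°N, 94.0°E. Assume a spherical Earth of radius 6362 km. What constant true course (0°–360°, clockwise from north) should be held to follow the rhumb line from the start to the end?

72.5°

Δψ = ln[tan(π/4+φ₂/2)/tan(π/4+φ₁/2)] = +0.1018
Δλ = +0.3229 rad (taken the short way round)
course = atan2(Δλ, Δψ) = 72.49°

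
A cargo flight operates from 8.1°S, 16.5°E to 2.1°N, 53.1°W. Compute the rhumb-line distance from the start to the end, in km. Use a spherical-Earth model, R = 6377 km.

Rhumb course C = atan2(Δλ, Δψ) with Δψ = ln[tan(π/4+φ₂/2)/tan(π/4+φ₁/2)] = +0.1785, Δλ = -1.2147 → C = 278.36°
d = R·|Δφ| / |cos C| = 6377·0.17802 / 0.14539 = 7809 km

7809 km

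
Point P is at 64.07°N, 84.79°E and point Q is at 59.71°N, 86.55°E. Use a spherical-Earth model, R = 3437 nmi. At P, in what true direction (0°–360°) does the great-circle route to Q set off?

N = sin Δλ·cos φ₂ = +0.0155;  D = cos φ₁ sin φ₂ − sin φ₁ cos φ₂ cos Δλ = -0.0758
initial course = atan2(N, D) = 168.45°

168.5°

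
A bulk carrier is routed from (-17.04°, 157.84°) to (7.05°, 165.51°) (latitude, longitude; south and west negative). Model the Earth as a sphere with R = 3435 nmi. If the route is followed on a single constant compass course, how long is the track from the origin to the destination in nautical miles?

Rhumb course C = atan2(Δλ, Δψ) with Δψ = ln[tan(π/4+φ₂/2)/tan(π/4+φ₁/2)] = +0.4252, Δλ = +0.1339 → C = 17.47°
d = R·|Δφ| / |cos C| = 3435·0.42045 / 0.95385 = 1514 nmi

1514 nmi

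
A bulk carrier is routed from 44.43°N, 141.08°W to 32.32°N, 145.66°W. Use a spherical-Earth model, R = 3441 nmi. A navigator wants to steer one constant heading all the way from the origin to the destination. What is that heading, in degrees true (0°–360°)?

196.4°

Δψ = ln[tan(π/4+φ₂/2)/tan(π/4+φ₁/2)] = -0.2707
Δλ = -0.0799 rad (taken the short way round)
course = atan2(Δλ, Δψ) = 196.45°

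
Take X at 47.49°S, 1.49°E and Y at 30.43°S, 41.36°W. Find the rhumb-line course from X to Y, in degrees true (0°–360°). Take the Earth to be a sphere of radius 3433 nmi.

297.3°

Δψ = ln[tan(π/4+φ₂/2)/tan(π/4+φ₁/2)] = +0.3862
Δλ = -0.7479 rad (taken the short way round)
course = atan2(Δλ, Δψ) = 297.31°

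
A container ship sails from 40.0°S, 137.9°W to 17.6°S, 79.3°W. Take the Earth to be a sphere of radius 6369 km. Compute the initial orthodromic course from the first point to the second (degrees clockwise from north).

83.9°

θ = atan2( sin Δλ·cos φ₂ ,  cos φ₁ sin φ₂ − sin φ₁ cos φ₂ cos Δλ )
  = atan2(+0.8136, +0.0876) = 83.86°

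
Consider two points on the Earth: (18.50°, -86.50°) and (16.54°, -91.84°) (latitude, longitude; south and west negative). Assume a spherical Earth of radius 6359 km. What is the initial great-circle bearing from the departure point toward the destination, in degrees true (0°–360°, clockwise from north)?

θ = atan2( sin Δλ·cos φ₂ ,  cos φ₁ sin φ₂ − sin φ₁ cos φ₂ cos Δλ )
  = atan2(-0.0892, -0.0329) = 249.77°

249.8°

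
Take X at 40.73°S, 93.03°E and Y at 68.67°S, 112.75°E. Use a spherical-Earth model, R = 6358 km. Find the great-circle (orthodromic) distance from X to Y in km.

3313 km

Haversine: a = sin²(Δφ/2)+cos φ₁ cos φ₂ sin²(Δλ/2) = 0.06636;  σ = 2·atan2(√a,√(1−a))
σ = 29.857° → d = Rσ = 6358·0.52110 = 3313 km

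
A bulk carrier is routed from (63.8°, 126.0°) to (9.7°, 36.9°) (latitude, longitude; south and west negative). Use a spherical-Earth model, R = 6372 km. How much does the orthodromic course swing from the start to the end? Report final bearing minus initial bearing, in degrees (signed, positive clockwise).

-67.0°

At departure: θ₁ = atan2(sin Δλ cos φ₂, cos φ₁ sin φ₂ − sin φ₁ cos φ₂ cos Δλ) = 273.51°
At arrival: θ₂ = atan2(sin Δλ cos φ₁, −cos φ₂ sin φ₁ + sin φ₂ cos φ₁ cos Δλ) = 206.56°
Δθ = θ₂ − θ₁ = -67.0°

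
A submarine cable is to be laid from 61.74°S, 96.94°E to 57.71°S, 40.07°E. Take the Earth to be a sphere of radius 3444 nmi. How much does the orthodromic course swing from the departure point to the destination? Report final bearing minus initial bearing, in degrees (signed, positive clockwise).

Initial bearing θ₁ = atan2(sin Δλ cos φ₂, cos φ₁ sin φ₂ − sin φ₁ cos φ₂ cos Δλ) = 252.26°
Final bearing θ₂ = (initial bearing from the destination back to the start) + 180° = 302.42°
Δθ = θ₂ − θ₁ = +50.2°

+50.2°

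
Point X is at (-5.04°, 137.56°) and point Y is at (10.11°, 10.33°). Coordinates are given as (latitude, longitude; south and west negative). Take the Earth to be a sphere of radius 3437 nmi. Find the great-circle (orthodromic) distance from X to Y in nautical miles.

cos σ = sin φ₁ sin φ₂ + cos φ₁ cos φ₂ cos Δλ
      = sin(-5.04°)sin(10.11°) + cos(-5.04°)cos(10.11°)cos(-127.23°) = -0.6087
σ = 127.498° → d = Rσ = 3437·2.22527 = 7648 nmi

7648 nmi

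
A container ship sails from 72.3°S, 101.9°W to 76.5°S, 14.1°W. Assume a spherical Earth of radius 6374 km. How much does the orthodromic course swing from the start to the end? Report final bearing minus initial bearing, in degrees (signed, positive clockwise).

Initial bearing θ₁ = atan2(sin Δλ cos φ₂, cos φ₁ sin φ₂ − sin φ₁ cos φ₂ cos Δλ) = 140.91°
Final bearing θ₂ = (initial bearing from the destination back to the start) + 180° = 55.21°
Δθ = θ₂ − θ₁ = -85.7°

-85.7°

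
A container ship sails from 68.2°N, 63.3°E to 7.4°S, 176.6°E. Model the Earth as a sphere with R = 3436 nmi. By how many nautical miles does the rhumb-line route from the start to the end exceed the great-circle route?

464 nmi

Great circle: cos σ = sin φ₁ sin φ₂ + cos φ₁ cos φ₂ cos Δλ,  σ = 1.8393 rad → d_gc = 6319.7 nmi
Rhumb line: Δψ = -1.7768, q = Δφ/Δψ = 0.7426, d_rh = R√(Δφ²+q²Δλ²) = 6783.3 nmi
Excess = 6783.3 − 6319.7 = 463.6 ≈ 464 nmi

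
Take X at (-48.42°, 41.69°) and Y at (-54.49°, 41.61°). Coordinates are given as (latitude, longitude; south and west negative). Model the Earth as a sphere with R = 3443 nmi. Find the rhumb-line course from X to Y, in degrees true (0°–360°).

180.5°

Δψ = ln[tan(π/4+φ₂/2)/tan(π/4+φ₁/2)] = -0.1703
Δλ = -0.0014 rad (taken the short way round)
course = atan2(Δλ, Δψ) = 180.47°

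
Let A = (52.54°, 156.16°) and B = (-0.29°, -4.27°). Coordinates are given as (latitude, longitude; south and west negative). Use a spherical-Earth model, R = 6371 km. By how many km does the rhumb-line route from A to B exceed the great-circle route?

2311 km

Great circle: cos σ = sin φ₁ sin φ₂ + cos φ₁ cos φ₂ cos Δλ,  σ = 2.1859 rad → d_gc = 13926.68 km
Rhumb line: Δψ = -1.0866, q = Δφ/Δψ = 0.8486, d_rh = R√(Δφ²+q²Δλ²) = 16237.22 km
Excess = 16237.22 − 13926.68 = 2310.54 ≈ 2311 km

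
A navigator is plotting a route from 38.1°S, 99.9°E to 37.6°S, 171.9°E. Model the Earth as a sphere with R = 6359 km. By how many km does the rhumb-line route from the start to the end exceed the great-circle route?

171 km

Great circle: cos σ = sin φ₁ sin φ₂ + cos φ₁ cos φ₂ cos Δλ,  σ = 0.9653 rad → d_gc = 6138.518 km
Rhumb line: Δψ = +0.0111, q = Δφ/Δψ = 0.7896, d_rh = R√(Δφ²+q²Δλ²) = 6310.017 km
Excess = 6310.017 − 6138.518 = 171.499 ≈ 171 km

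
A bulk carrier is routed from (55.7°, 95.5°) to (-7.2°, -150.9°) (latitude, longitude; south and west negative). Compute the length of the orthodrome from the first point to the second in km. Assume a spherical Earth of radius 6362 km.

cos σ = sin φ₁ sin φ₂ + cos φ₁ cos φ₂ cos Δλ
      = sin(55.70°)sin(-7.20°) + cos(55.70°)cos(-7.20°)cos(113.60°) = -0.3274
σ = 109.109° → d = Rσ = 6362·1.90431 = 12115 km

12115 km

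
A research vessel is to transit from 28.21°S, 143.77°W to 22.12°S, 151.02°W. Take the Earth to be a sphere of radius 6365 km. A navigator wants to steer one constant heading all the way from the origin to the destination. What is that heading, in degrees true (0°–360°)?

Δψ = ln[tan(π/4+φ₂/2)/tan(π/4+φ₁/2)] = +0.1175
Δλ = -0.1265 rad (taken the short way round)
course = atan2(Δλ, Δψ) = 312.88°

312.9°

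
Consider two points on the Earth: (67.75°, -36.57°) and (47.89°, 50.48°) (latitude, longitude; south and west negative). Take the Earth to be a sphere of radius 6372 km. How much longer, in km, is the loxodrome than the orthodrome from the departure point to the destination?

Great circle: cos σ = sin φ₁ sin φ₂ + cos φ₁ cos φ₂ cos Δλ,  σ = 0.7958 rad → d_gc = 5071.1 km
Rhumb line: Δψ = -0.6718, q = Δφ/Δψ = 0.5160, d_rh = R√(Δφ²+q²Δλ²) = 5461.9 km
Excess = 5461.9 − 5071.1 = 390.8 ≈ 391 km

391 km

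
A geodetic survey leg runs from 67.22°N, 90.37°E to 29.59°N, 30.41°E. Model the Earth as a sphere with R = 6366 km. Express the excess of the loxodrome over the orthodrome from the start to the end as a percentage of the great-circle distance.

2.8%

Great circle: σ = 0.8972 rad → d_gc = Rσ = 5711.4 km
Rhumb: Δφ = -0.6568, Δλ = -1.0465, Δψ = -1.0611, q = Δφ/Δψ = 0.6189 → d_rh = R√(Δφ²+q²Δλ²) = 5872.2 km
Excess = (5872.2 − 5711.4) / 5711.4 = 160.8 / 5711.4 = 2.82% ≈ 2.8%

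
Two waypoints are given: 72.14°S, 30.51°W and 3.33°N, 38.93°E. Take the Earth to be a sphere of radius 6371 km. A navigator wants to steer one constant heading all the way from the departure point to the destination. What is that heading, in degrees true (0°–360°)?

32.4°

Δψ = ln[tan(π/4+φ₂/2)/tan(π/4+φ₁/2)] = +1.9088
Δλ = +1.2120 rad (taken the short way round)
course = atan2(Δλ, Δψ) = 32.41°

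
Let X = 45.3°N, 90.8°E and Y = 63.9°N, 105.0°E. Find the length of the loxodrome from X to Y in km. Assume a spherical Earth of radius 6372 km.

2254 km

Δψ = ln[tan(π/4+φ₂/2)/tan(π/4+φ₁/2)] = +0.5731;  Δφ = +0.3246 rad,  Δλ = +0.2478 rad
q = Δφ/Δψ = 0.5664
d = R·√(Δφ² + q²Δλ²) = 6372·0.35368 = 2254 km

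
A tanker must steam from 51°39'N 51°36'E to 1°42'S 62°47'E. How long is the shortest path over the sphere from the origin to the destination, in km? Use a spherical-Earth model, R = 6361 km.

Haversine: a = sin²(Δφ/2)+cos φ₁ cos φ₂ sin²(Δλ/2) = 0.20743;  σ = 2·atan2(√a,√(1−a))
σ = 54.186° → d = Rσ = 6361·0.94573 = 6016 km

6016 km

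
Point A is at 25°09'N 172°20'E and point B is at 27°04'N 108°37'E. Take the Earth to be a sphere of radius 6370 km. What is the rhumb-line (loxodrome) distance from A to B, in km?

Δψ = ln[tan(π/4+φ₂/2)/tan(π/4+φ₁/2)] = +0.0373;  Δφ = +0.0335 rad,  Δλ = -1.1121 rad
q = Δφ/Δψ = 0.8979
d = R·√(Δφ² + q²Δλ²) = 6370·0.99909 = 6364 km

6364 km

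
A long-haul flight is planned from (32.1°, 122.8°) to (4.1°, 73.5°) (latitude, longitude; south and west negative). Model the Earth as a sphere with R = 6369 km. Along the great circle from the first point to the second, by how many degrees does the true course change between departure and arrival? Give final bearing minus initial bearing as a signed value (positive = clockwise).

-16.7°

At departure: θ₁ = atan2(sin Δλ cos φ₂, cos φ₁ sin φ₂ − sin φ₁ cos φ₂ cos Δλ) = 249.34°
At arrival: θ₂ = atan2(sin Δλ cos φ₁, −cos φ₂ sin φ₁ + sin φ₂ cos φ₁ cos Δλ) = 232.63°
Δθ = θ₂ − θ₁ = -16.7°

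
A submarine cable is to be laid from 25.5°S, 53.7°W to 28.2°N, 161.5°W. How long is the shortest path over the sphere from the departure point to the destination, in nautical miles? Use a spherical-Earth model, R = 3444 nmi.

7004 nmi

Haversine: a = sin²(Δφ/2)+cos φ₁ cos φ₂ sin²(Δλ/2) = 0.72330;  σ = 2·atan2(√a,√(1−a))
σ = 116.526° → d = Rσ = 3444·2.03376 = 7004 nmi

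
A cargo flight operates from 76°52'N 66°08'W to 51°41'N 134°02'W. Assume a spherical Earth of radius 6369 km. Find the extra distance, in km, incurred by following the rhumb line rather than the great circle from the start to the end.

Great circle: cos σ = sin φ₁ sin φ₂ + cos φ₁ cos φ₂ cos Δλ,  σ = 0.6145 rad → d_gc = 3913.6 km
Rhumb line: Δψ = -1.1046, q = Δφ/Δψ = 0.3979, d_rh = R√(Δφ²+q²Δλ²) = 4105.6 km
Excess = 4105.6 − 3913.6 = 192.0 ≈ 192 km

192 km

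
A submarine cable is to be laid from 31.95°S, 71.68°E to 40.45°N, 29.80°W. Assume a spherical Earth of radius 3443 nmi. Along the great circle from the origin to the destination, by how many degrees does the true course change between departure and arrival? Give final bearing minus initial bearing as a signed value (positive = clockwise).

Initial bearing θ₁ = atan2(sin Δλ cos φ₂, cos φ₁ sin φ₂ − sin φ₁ cos φ₂ cos Δλ) = 302.24°
Final bearing θ₂ = (initial bearing from the destination back to the start) + 180° = 289.42°
Δθ = θ₂ − θ₁ = -12.8°

-12.8°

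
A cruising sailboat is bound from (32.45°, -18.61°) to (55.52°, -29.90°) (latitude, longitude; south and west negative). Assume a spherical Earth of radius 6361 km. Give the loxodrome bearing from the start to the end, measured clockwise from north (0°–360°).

341.0°

Δψ = ln[tan(π/4+φ₂/2)/tan(π/4+φ₁/2)] = +0.5708
Δλ = -0.1970 rad (taken the short way round)
course = atan2(Δλ, Δψ) = 340.96°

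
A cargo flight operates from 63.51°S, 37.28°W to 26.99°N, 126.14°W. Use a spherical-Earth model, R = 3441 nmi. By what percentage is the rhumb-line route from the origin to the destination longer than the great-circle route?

Great circle: σ = 1.9804 rad → d_gc = Rσ = 6814.7 nmi
Rhumb: Δφ = +1.5795, Δλ = -1.5509, Δψ = +1.9361, q = Δφ/Δψ = 0.8158 → d_rh = R√(Δφ²+q²Δλ²) = 6963.9 nmi
Excess = (6963.9 − 6814.7) / 6814.7 = 149.2 / 6814.7 = 2.19% ≈ 2.2%

2.2%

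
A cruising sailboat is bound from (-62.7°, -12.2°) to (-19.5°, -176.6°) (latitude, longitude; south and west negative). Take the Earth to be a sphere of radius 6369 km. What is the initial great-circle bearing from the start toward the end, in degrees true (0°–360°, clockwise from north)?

N = sin Δλ·cos φ₂ = -0.2535;  D = cos φ₁ sin φ₂ − sin φ₁ cos φ₂ cos Δλ = -0.9599
initial course = atan2(N, D) = 194.79°

194.8°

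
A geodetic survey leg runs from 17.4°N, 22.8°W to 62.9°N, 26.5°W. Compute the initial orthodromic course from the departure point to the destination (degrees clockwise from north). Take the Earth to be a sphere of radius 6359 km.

357.6°

N = sin Δλ·cos φ₂ = -0.0294;  D = cos φ₁ sin φ₂ − sin φ₁ cos φ₂ cos Δλ = +0.7135
initial course = atan2(N, D) = 357.64°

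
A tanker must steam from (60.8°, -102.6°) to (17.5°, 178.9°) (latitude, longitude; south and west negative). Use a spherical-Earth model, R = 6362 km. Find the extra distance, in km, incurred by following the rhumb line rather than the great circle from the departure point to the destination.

294 km

Great circle: cos σ = sin φ₁ sin φ₂ + cos φ₁ cos φ₂ cos Δλ,  σ = 1.2076 rad → d_gc = 7682.8 km
Rhumb line: Δψ = -1.0349, q = Δφ/Δψ = 0.7302, d_rh = R√(Δφ²+q²Δλ²) = 7976.8 km
Excess = 7976.8 − 7682.8 = 294.0 ≈ 294 km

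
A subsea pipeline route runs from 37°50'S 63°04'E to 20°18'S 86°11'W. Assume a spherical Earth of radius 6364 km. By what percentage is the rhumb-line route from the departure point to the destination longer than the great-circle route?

Great circle: σ = 2.0084 rad → d_gc = Rσ = 12781.7 km
Rhumb: Δφ = +0.3060, Δλ = -2.6049, Δψ = +0.3523, q = Δφ/Δψ = 0.8685 → d_rh = R√(Δφ²+q²Δλ²) = 14528.9 km
Excess = (14528.9 − 12781.7) / 12781.7 = 1747.2 / 12781.7 = 13.67% ≈ 13.7%

13.7%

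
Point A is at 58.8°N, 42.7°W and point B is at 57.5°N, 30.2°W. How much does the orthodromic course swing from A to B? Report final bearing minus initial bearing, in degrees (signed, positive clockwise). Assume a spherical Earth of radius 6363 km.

+10.6°

Initial bearing θ₁ = atan2(sin Δλ cos φ₂, cos φ₁ sin φ₂ − sin φ₁ cos φ₂ cos Δλ) = 95.79°
Final bearing θ₂ = (initial bearing from the destination back to the start) + 180° = 106.42°
Δθ = θ₂ − θ₁ = +10.6°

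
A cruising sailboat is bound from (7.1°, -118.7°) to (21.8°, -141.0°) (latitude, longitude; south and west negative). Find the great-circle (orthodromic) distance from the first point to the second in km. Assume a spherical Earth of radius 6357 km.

2891 km

cos σ = sin φ₁ sin φ₂ + cos φ₁ cos φ₂ cos Δλ
      = sin(7.10°)sin(21.80°) + cos(7.10°)cos(21.80°)cos(-22.30°) = 0.8984
σ = 26.057° → d = Rσ = 6357·0.45478 = 2891 km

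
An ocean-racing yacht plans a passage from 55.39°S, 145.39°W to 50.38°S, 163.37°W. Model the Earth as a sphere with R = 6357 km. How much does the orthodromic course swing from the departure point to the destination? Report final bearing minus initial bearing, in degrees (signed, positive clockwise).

+14.4°

At departure: θ₁ = atan2(sin Δλ cos φ₂, cos φ₁ sin φ₂ − sin φ₁ cos φ₂ cos Δλ) = 287.40°
At arrival: θ₂ = atan2(sin Δλ cos φ₁, −cos φ₂ sin φ₁ + sin φ₂ cos φ₁ cos Δλ) = 301.80°
Δθ = θ₂ − θ₁ = +14.4°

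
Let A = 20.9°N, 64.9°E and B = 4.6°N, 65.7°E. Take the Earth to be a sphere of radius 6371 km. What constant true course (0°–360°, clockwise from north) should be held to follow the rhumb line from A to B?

Δψ = ln[tan(π/4+φ₂/2)/tan(π/4+φ₁/2)] = -0.2928
Δλ = +0.0140 rad (taken the short way round)
course = atan2(Δλ, Δψ) = 177.27°

177.3°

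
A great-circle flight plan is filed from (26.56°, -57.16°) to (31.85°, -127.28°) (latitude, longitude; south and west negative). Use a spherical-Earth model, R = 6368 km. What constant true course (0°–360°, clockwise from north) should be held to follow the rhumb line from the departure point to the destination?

Δψ = ln[tan(π/4+φ₂/2)/tan(π/4+φ₁/2)] = +0.1058
Δλ = -1.2238 rad (taken the short way round)
course = atan2(Δλ, Δψ) = 274.94°

274.9°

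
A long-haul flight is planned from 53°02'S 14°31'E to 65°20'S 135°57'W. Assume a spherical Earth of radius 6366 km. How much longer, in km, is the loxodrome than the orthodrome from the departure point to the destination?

Great circle: cos σ = sin φ₁ sin φ₂ + cos φ₁ cos φ₂ cos Δλ,  σ = 1.0383 rad → d_gc = 6609.56 km
Rhumb line: Δψ = -0.4245, q = Δφ/Δψ = 0.5057, d_rh = R√(Δφ²+q²Δλ²) = 8564.14 km
Excess = 8564.14 − 6609.56 = 1954.58 ≈ 1955 km

1955 km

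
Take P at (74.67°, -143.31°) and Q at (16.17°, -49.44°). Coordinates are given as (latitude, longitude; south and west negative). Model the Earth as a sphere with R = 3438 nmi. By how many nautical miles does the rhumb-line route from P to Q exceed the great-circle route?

322 nmi

Great circle: cos σ = sin φ₁ sin φ₂ + cos φ₁ cos φ₂ cos Δλ,  σ = 1.3166 rad → d_gc = 4526.6 nmi
Rhumb line: Δψ = -1.7195, q = Δφ/Δψ = 0.5938, d_rh = R√(Δφ²+q²Δλ²) = 4848.5 nmi
Excess = 4848.5 − 4526.6 = 321.9 ≈ 322 nmi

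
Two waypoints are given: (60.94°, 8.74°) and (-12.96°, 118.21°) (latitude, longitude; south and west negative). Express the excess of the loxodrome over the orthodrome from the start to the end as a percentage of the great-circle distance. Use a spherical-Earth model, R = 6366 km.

Great circle: σ = 1.9324 rad → d_gc = Rσ = 12301.9 km
Rhumb: Δφ = -1.2898, Δλ = +1.9106, Δψ = -1.5784, q = Δφ/Δψ = 0.8172 → d_rh = R√(Δφ²+q²Δλ²) = 12892.0 km
Excess = (12892.0 − 12301.9) / 12301.9 = 590.1 / 12301.9 = 4.80% ≈ 4.8%

4.8%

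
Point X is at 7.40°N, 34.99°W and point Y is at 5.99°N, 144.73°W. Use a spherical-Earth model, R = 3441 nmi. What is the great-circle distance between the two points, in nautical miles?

cos σ = sin φ₁ sin φ₂ + cos φ₁ cos φ₂ cos Δλ
      = sin(7.40°)sin(5.99°) + cos(7.40°)cos(5.99°)cos(-109.74°) = -0.3197
σ = 108.643° → d = Rσ = 3441·1.89618 = 6525 nmi

6525 nmi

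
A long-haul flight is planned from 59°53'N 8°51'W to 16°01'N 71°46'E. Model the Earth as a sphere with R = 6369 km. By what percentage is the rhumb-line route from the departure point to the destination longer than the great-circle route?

3.9%

Great circle: σ = 1.2479 rad → d_gc = Rσ = 7948.0 km
Rhumb: Δφ = -0.7656, Δλ = +1.4070, Δψ = -1.0296, q = Δφ/Δψ = 0.7436 → d_rh = R√(Δφ²+q²Δλ²) = 8257.1 km
Excess = (8257.1 − 7948.0) / 7948.0 = 309.1 / 7948.0 = 3.89% ≈ 3.9%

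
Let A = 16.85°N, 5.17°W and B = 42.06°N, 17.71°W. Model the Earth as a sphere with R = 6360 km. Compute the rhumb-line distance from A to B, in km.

Δψ = ln[tan(π/4+φ₂/2)/tan(π/4+φ₁/2)] = +0.5122;  Δφ = +0.4400 rad,  Δλ = -0.2189 rad
q = Δφ/Δψ = 0.8591
d = R·√(Δφ² + q²Δλ²) = 6360·0.47849 = 3043 km

3043 km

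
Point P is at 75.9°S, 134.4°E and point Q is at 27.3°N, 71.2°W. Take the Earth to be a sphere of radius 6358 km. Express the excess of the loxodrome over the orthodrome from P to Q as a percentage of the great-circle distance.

14.8%

Great circle: σ = 2.2654 rad → d_gc = Rσ = 14403.2 km
Rhumb: Δφ = +1.8012, Δλ = +2.6948, Δψ = +2.5857, q = Δφ/Δψ = 0.6966 → d_rh = R√(Δφ²+q²Δλ²) = 16540.5 km
Excess = (16540.5 − 14403.2) / 14403.2 = 2137.3 / 14403.2 = 14.84% ≈ 14.8%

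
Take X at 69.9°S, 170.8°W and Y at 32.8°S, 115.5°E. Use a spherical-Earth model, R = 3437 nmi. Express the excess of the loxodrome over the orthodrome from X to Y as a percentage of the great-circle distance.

4.7%

Great circle: σ = 0.9400 rad → d_gc = Rσ = 3230.8 nmi
Rhumb: Δφ = +0.6475, Δλ = -1.2863, Δψ = +1.1238, q = Δφ/Δψ = 0.5762 → d_rh = R√(Δφ²+q²Δλ²) = 3382.7 nmi
Excess = (3382.7 − 3230.8) / 3230.8 = 151.9 / 3230.8 = 4.70% ≈ 4.7%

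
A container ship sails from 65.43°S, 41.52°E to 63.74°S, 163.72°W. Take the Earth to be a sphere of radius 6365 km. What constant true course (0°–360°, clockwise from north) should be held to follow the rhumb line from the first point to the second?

Δψ = ln[tan(π/4+φ₂/2)/tan(π/4+φ₁/2)] = +0.0688
Δλ = +2.7011 rad (taken the short way round)
course = atan2(Δλ, Δψ) = 88.54°

88.5°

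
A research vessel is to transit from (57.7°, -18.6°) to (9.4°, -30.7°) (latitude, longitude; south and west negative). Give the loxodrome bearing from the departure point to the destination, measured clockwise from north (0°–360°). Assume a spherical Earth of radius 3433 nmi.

191.1°

Meridional parts: M(φ₁)=+1.2393, M(φ₂)=+0.1648 → ΔM = -1.0745;  Δλ = -0.2112 rad
tan C = Δλ / ΔM = +0.1965 → C = 191.12°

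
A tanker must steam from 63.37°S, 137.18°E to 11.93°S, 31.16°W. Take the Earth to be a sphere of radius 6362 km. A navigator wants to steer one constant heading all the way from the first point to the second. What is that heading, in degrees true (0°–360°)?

Δψ = ln[tan(π/4+φ₂/2)/tan(π/4+φ₁/2)] = +1.2314
Δλ = -2.9381 rad (taken the short way round)
course = atan2(Δλ, Δψ) = 292.74°

292.7°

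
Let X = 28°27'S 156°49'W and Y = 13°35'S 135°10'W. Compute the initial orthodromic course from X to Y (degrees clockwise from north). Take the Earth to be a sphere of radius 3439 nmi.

θ = atan2( sin Δλ·cos φ₂ ,  cos φ₁ sin φ₂ − sin φ₁ cos φ₂ cos Δλ )
  = atan2(+0.3586, +0.2239) = 58.02°

58.0°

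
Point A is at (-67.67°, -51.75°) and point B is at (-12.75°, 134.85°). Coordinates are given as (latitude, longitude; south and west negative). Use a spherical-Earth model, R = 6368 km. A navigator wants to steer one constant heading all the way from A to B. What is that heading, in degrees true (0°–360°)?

Δψ = ln[tan(π/4+φ₂/2)/tan(π/4+φ₁/2)] = +1.3983
Δλ = -3.0264 rad (taken the short way round)
course = atan2(Δλ, Δψ) = 294.80°

294.8°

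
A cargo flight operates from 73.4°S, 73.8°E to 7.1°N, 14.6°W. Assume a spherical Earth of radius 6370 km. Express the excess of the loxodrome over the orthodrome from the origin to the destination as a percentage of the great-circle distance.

4.6%

Great circle: σ = 1.6816 rad → d_gc = Rσ = 10711.5 km
Rhumb: Δφ = +1.4050, Δλ = -1.5429, Δψ = +2.0492, q = Δφ/Δψ = 0.6856 → d_rh = R√(Δφ²+q²Δλ²) = 11202.9 km
Excess = (11202.9 − 10711.5) / 10711.5 = 491.4 / 10711.5 = 4.59% ≈ 4.6%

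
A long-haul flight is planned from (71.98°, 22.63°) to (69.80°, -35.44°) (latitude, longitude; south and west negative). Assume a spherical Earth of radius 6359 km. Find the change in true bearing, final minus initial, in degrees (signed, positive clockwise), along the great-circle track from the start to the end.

-55.4°

At departure: θ₁ = atan2(sin Δλ cos φ₂, cos φ₁ sin φ₂ − sin φ₁ cos φ₂ cos Δλ) = 291.71°
At arrival: θ₂ = atan2(sin Δλ cos φ₁, −cos φ₂ sin φ₁ + sin φ₂ cos φ₁ cos Δλ) = 236.34°
Δθ = θ₂ − θ₁ = -55.4°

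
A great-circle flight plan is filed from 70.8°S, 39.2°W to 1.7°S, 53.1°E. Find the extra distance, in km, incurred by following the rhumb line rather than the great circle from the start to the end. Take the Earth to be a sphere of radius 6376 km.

538 km

Great circle: cos σ = sin φ₁ sin φ₂ + cos φ₁ cos φ₂ cos Δλ,  σ = 1.5560 rad → d_gc = 9920.9 km
Rhumb line: Δψ = +1.7474, q = Δφ/Δψ = 0.6902, d_rh = R√(Δφ²+q²Δλ²) = 10458.8 km
Excess = 10458.8 − 9920.9 = 537.9 ≈ 538 km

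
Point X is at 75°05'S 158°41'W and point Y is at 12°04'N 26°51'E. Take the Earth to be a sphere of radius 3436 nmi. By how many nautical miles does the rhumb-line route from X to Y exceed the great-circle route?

Great circle: cos σ = sin φ₁ sin φ₂ + cos φ₁ cos φ₂ cos Δλ,  σ = 2.0404 rad → d_gc = 7010.9 nmi
Rhumb line: Δψ = +2.2454, q = Δφ/Δψ = 0.6774, d_rh = R√(Δφ²+q²Δλ²) = 8806.1 nmi
Excess = 8806.1 − 7010.9 = 1795.2 ≈ 1795 nmi

1795 nmi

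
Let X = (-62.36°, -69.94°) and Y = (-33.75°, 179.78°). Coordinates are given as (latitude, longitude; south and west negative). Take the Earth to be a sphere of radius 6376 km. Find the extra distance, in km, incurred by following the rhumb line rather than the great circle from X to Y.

Great circle: cos σ = sin φ₁ sin φ₂ + cos φ₁ cos φ₂ cos Δλ,  σ = 1.2042 rad → d_gc = 7677.8 km
Rhumb line: Δψ = +0.7760, q = Δφ/Δψ = 0.6434, d_rh = R√(Δφ²+q²Δλ²) = 8514.1 km
Excess = 8514.1 − 7677.8 = 836.3 ≈ 836 km

836 km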